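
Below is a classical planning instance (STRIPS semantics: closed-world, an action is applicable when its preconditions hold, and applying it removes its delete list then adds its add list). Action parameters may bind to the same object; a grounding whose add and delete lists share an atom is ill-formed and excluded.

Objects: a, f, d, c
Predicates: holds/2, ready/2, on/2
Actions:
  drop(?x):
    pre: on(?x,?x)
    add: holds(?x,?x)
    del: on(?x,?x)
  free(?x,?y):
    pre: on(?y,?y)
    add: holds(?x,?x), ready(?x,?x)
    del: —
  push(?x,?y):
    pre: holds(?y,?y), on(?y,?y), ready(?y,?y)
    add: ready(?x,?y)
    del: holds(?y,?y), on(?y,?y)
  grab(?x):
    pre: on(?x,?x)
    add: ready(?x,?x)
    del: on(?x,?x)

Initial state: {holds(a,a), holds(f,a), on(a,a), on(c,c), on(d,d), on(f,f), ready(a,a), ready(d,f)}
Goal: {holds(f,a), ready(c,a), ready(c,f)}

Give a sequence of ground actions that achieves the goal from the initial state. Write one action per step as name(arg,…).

1. free(f,a)  →  {holds(a,a), holds(f,a), holds(f,f), on(a,a), on(c,c), on(d,d), on(f,f), ready(a,a), ready(d,f), ready(f,f)}
2. push(c,a)  →  {holds(f,a), holds(f,f), on(c,c), on(d,d), on(f,f), ready(a,a), ready(c,a), ready(d,f), ready(f,f)}
3. push(c,f)  →  {holds(f,a), on(c,c), on(d,d), ready(a,a), ready(c,a), ready(c,f), ready(d,f), ready(f,f)}

free(f,a); push(c,a); push(c,f)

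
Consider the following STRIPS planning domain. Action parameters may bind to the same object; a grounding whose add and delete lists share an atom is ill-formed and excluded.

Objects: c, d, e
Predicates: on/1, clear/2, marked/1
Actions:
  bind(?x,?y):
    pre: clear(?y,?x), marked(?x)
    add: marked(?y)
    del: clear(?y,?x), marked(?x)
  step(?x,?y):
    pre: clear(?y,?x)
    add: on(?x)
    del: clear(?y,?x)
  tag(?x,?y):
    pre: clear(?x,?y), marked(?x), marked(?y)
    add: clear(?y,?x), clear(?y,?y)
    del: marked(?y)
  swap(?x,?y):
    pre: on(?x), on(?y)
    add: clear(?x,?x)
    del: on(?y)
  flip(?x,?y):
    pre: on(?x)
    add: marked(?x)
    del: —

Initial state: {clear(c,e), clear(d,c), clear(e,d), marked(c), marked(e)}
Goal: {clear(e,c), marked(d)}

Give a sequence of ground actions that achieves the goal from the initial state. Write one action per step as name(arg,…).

1. tag(c,e)  →  {clear(c,e), clear(d,c), clear(e,c), clear(e,d), clear(e,e), marked(c)}
2. bind(c,d)  →  {clear(c,e), clear(e,c), clear(e,d), clear(e,e), marked(d)}

tag(c,e); bind(c,d)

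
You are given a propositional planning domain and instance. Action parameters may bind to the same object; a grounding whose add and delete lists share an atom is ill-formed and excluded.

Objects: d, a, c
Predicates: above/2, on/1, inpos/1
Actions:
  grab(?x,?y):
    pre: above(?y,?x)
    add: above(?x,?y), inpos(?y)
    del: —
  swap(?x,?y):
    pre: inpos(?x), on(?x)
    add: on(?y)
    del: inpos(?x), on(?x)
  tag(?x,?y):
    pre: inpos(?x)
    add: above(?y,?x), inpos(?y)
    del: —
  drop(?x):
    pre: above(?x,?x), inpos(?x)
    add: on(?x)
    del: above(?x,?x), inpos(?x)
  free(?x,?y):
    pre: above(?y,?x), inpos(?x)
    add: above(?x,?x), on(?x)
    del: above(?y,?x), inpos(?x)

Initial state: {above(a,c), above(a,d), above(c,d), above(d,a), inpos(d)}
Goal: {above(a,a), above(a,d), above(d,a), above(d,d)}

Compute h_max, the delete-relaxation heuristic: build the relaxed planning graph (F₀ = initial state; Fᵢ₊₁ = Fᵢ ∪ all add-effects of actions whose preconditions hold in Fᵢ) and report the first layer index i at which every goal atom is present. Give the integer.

2

F0 = init (5 atoms)
F1 = F0 ∪ {above(c,a), above(d,c), above(d,d), inpos(a), inpos(c), on(d)}  (11 atoms)
F2 = F1 ∪ {above(a,a), above(c,c), on(a), on(c)}  (15 atoms)
goal ⊆ F2  ⇒  h_max = 2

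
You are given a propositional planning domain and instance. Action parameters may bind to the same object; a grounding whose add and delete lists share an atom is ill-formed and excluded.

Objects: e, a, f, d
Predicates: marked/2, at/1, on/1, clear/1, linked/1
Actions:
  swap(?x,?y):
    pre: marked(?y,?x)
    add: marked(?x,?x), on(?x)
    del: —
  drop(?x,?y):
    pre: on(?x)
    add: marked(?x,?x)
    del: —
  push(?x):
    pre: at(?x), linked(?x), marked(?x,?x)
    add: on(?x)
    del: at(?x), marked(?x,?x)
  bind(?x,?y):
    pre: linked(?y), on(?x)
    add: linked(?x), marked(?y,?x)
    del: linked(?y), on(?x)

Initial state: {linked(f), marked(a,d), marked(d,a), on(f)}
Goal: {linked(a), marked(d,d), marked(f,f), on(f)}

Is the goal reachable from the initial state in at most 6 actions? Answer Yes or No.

Yes

1. swap(a,d)  →  {linked(f), marked(a,a), marked(a,d), marked(d,a), on(a), on(f)}
2. swap(d,a)  →  {linked(f), marked(a,a), marked(a,d), marked(d,a), marked(d,d), on(a), on(d), on(f)}
3. drop(f,e)  →  {linked(f), marked(a,a), marked(a,d), marked(d,a), marked(d,d), marked(f,f), on(a), on(d), on(f)}
4. bind(a,f)  →  {linked(a), marked(a,a), marked(a,d), marked(d,a), marked(d,d), marked(f,a), marked(f,f), on(d), on(f)}
optimal plan length = 4; 4 ≤ 6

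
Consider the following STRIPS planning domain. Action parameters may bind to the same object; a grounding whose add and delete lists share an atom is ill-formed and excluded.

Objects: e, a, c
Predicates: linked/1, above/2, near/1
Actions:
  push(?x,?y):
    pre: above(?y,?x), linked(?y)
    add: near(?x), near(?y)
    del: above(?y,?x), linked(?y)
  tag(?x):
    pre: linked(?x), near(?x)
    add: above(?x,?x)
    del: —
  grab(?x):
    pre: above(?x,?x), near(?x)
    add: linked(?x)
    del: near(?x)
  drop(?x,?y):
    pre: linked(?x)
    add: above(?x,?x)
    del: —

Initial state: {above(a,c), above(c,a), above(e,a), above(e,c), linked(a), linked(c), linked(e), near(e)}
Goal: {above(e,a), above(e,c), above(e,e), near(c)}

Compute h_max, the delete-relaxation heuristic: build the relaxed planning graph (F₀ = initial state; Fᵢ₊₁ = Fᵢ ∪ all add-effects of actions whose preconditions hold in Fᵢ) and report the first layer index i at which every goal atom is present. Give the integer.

F0 = init (8 atoms)
F1 = F0 ∪ {above(a,a), above(c,c), above(e,e), near(a), near(c)}  (13 atoms)
goal ⊆ F1  ⇒  h_max = 1

1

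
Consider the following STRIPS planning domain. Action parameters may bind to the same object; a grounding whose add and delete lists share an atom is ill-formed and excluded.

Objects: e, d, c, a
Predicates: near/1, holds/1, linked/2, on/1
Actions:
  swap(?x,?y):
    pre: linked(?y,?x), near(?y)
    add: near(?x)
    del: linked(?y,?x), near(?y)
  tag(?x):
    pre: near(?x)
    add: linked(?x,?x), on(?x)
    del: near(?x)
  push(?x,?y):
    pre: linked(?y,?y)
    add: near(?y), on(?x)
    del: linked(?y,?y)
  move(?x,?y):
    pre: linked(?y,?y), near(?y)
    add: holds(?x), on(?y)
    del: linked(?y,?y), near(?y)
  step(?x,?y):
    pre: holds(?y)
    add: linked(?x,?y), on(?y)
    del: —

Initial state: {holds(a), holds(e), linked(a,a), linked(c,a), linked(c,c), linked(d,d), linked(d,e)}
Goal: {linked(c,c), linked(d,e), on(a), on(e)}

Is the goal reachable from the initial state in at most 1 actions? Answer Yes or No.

No

1. push(e,d)  →  {holds(a), holds(e), linked(a,a), linked(c,a), linked(c,c), linked(d,e), near(d), on(e)}
2. push(a,a)  →  {holds(a), holds(e), linked(c,a), linked(c,c), linked(d,e), near(a), near(d), on(a), on(e)}
optimal plan length = 2; 2 > 1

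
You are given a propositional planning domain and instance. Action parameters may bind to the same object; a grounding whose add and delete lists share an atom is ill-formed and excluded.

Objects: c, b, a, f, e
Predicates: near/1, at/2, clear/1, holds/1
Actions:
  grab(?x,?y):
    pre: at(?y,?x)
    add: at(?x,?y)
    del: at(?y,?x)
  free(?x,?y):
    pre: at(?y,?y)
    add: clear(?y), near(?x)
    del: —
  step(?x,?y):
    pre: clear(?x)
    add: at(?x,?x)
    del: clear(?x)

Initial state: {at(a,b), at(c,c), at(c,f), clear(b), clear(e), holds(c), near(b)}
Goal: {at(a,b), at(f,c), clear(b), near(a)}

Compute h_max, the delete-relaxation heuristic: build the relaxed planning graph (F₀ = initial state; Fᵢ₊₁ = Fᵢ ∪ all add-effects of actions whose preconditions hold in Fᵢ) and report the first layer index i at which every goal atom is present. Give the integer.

1

F0 = init (7 atoms)
F1 = F0 ∪ {at(b,a), at(b,b), at(e,e), at(f,c), clear(c), near(a), near(c), near(e), near(f)}  (16 atoms)
goal ⊆ F1  ⇒  h_max = 1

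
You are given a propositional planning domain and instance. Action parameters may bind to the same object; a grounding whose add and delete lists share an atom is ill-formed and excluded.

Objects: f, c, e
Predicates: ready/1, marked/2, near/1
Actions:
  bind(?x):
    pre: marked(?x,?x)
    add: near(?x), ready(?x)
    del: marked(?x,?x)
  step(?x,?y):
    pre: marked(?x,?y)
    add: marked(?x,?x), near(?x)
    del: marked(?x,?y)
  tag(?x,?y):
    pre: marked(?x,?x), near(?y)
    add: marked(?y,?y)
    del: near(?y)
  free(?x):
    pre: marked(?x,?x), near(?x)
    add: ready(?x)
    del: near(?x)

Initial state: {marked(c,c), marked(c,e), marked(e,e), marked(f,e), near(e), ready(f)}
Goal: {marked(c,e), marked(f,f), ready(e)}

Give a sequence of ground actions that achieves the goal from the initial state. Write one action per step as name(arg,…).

1. bind(e)  →  {marked(c,c), marked(c,e), marked(f,e), near(e), ready(e), ready(f)}
2. step(f,e)  →  {marked(c,c), marked(c,e), marked(f,f), near(e), near(f), ready(e), ready(f)}

bind(e); step(f,e)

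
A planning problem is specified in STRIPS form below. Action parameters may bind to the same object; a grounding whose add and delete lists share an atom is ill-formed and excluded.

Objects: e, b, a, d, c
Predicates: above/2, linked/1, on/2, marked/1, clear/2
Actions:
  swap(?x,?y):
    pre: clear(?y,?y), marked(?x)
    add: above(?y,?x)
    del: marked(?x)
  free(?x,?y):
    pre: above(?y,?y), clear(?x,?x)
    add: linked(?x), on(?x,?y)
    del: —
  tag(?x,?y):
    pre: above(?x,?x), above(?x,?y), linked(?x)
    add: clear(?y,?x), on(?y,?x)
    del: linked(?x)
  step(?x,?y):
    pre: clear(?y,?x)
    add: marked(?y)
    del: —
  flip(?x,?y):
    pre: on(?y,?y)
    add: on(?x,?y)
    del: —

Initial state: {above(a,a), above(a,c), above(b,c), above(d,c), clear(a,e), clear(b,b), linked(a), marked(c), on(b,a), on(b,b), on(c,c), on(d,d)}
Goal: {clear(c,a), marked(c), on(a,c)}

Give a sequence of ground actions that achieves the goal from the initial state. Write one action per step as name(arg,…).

tag(a,c); flip(a,c)

1. tag(a,c)  →  {above(a,a), above(a,c), above(b,c), above(d,c), clear(a,e), clear(b,b), clear(c,a), marked(c), on(b,a), on(b,b), on(c,a), on(c,c), on(d,d)}
2. flip(a,c)  →  {above(a,a), above(a,c), above(b,c), above(d,c), clear(a,e), clear(b,b), clear(c,a), marked(c), on(a,c), on(b,a), on(b,b), on(c,a), on(c,c), on(d,d)}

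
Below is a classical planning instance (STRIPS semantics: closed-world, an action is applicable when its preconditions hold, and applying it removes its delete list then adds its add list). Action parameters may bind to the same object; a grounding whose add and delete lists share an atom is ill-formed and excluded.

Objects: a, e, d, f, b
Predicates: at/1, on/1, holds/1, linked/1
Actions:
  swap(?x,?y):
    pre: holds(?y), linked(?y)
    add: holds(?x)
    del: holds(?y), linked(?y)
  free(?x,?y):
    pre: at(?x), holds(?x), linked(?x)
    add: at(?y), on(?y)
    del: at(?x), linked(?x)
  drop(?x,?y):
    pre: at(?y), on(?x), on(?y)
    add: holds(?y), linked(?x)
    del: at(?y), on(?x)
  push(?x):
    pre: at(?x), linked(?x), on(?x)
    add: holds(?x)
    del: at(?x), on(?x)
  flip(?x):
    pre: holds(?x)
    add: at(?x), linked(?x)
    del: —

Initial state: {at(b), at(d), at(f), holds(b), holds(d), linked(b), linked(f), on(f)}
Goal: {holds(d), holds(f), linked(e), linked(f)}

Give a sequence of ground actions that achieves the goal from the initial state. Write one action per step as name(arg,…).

free(b,e); drop(e,f)

1. free(b,e)  →  {at(d), at(e), at(f), holds(b), holds(d), linked(f), on(e), on(f)}
2. drop(e,f)  →  {at(d), at(e), holds(b), holds(d), holds(f), linked(e), linked(f), on(f)}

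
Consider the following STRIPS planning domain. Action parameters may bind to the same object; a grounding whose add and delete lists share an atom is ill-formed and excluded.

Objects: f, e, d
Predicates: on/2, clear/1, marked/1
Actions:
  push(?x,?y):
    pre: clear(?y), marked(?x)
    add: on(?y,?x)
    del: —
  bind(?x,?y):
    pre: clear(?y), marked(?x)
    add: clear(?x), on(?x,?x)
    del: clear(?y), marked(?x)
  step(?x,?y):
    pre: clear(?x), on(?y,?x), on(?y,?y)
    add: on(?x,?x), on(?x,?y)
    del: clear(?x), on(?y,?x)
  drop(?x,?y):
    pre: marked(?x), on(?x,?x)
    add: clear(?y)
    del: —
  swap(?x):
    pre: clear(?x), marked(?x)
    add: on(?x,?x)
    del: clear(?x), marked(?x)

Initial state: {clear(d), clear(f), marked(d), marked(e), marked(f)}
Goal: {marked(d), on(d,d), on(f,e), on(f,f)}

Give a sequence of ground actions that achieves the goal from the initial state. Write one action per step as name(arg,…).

push(f,f); push(e,f); push(d,d)

1. push(f,f)  →  {clear(d), clear(f), marked(d), marked(e), marked(f), on(f,f)}
2. push(e,f)  →  {clear(d), clear(f), marked(d), marked(e), marked(f), on(f,e), on(f,f)}
3. push(d,d)  →  {clear(d), clear(f), marked(d), marked(e), marked(f), on(d,d), on(f,e), on(f,f)}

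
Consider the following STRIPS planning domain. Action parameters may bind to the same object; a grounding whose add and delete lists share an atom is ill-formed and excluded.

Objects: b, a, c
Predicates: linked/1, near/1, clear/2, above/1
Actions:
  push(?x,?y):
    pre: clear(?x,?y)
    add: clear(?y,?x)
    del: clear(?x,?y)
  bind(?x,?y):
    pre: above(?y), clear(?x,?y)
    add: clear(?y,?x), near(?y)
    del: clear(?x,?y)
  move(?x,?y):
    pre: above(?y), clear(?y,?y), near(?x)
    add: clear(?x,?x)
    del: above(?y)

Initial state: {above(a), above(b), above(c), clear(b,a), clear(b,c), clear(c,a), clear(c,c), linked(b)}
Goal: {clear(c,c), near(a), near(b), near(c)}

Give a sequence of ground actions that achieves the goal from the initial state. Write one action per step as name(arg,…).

1. bind(b,a)  →  {above(a), above(b), above(c), clear(a,b), clear(b,c), clear(c,a), clear(c,c), linked(b), near(a)}
2. bind(b,c)  →  {above(a), above(b), above(c), clear(a,b), clear(c,a), clear(c,b), clear(c,c), linked(b), near(a), near(c)}
3. bind(a,b)  →  {above(a), above(b), above(c), clear(b,a), clear(c,a), clear(c,b), clear(c,c), linked(b), near(a), near(b), near(c)}

bind(b,a); bind(b,c); bind(a,b)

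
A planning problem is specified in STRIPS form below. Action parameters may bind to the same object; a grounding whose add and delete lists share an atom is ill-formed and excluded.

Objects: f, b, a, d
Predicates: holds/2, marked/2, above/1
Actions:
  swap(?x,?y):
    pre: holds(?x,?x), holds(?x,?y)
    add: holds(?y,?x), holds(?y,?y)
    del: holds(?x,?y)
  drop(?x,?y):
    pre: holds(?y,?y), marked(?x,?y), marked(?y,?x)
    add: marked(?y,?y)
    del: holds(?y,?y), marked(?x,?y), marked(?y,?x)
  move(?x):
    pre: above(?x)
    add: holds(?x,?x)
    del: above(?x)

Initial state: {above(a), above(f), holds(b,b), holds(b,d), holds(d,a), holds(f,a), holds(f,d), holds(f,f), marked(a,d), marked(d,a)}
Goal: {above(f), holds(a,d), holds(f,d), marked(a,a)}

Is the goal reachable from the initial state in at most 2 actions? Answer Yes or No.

No

1. swap(b,d)  →  {above(a), above(f), holds(b,b), holds(d,a), holds(d,b), holds(d,d), holds(f,a), holds(f,d), holds(f,f), marked(a,d), marked(d,a)}
2. swap(d,a)  →  {above(a), above(f), holds(a,a), holds(a,d), holds(b,b), holds(d,b), holds(d,d), holds(f,a), holds(f,d), holds(f,f), marked(a,d), marked(d,a)}
3. drop(d,a)  →  {above(a), above(f), holds(a,d), holds(b,b), holds(d,b), holds(d,d), holds(f,a), holds(f,d), holds(f,f), marked(a,a)}
optimal plan length = 3; 3 > 2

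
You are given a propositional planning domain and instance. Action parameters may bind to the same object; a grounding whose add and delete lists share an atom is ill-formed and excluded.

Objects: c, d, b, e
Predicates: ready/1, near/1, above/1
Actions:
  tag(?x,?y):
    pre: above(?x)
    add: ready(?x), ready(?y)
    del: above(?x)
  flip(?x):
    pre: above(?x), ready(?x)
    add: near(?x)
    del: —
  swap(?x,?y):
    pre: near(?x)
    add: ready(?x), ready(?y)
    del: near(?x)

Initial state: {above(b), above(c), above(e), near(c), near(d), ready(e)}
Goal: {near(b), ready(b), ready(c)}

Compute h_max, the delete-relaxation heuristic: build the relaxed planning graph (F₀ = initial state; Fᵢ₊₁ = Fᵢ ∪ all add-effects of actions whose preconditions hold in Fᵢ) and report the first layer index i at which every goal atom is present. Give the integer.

2

F0 = init (6 atoms)
F1 = F0 ∪ {near(e), ready(b), ready(c), ready(d)}  (10 atoms)
F2 = F1 ∪ {near(b)}  (11 atoms)
goal ⊆ F2  ⇒  h_max = 2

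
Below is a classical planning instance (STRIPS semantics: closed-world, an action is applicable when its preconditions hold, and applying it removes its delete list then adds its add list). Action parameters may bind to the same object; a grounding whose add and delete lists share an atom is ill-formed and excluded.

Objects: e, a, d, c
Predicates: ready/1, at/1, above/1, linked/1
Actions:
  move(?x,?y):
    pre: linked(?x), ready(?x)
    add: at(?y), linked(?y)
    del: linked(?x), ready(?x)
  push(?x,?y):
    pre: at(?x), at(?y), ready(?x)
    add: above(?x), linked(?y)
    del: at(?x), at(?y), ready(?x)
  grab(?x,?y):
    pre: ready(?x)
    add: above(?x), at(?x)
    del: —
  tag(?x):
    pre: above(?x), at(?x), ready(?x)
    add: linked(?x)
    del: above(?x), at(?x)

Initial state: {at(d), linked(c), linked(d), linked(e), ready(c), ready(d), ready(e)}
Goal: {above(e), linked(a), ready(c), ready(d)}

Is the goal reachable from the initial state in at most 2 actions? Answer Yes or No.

1. grab(e,e)  →  {above(e), at(d), at(e), linked(c), linked(d), linked(e), ready(c), ready(d), ready(e)}
2. move(e,a)  →  {above(e), at(a), at(d), at(e), linked(a), linked(c), linked(d), ready(c), ready(d)}
optimal plan length = 2; 2 ≤ 2

Yes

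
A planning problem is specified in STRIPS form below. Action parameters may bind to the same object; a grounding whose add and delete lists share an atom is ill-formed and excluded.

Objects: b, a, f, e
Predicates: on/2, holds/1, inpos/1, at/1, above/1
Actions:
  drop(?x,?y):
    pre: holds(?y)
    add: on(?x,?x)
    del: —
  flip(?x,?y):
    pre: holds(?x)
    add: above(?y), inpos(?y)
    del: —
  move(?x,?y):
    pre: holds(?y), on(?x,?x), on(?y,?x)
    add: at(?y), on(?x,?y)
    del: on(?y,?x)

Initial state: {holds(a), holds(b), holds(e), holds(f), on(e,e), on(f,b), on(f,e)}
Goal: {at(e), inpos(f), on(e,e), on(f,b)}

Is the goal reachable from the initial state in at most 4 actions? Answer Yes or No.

1. drop(f,b)  →  {holds(a), holds(b), holds(e), holds(f), on(e,e), on(f,b), on(f,e), on(f,f)}
2. flip(b,f)  →  {above(f), holds(a), holds(b), holds(e), holds(f), inpos(f), on(e,e), on(f,b), on(f,e), on(f,f)}
3. move(e,f)  →  {above(f), at(f), holds(a), holds(b), holds(e), holds(f), inpos(f), on(e,e), on(e,f), on(f,b), on(f,f)}
4. move(f,e)  →  {above(f), at(e), at(f), holds(a), holds(b), holds(e), holds(f), inpos(f), on(e,e), on(f,b), on(f,e), on(f,f)}
optimal plan length = 4; 4 ≤ 4

Yes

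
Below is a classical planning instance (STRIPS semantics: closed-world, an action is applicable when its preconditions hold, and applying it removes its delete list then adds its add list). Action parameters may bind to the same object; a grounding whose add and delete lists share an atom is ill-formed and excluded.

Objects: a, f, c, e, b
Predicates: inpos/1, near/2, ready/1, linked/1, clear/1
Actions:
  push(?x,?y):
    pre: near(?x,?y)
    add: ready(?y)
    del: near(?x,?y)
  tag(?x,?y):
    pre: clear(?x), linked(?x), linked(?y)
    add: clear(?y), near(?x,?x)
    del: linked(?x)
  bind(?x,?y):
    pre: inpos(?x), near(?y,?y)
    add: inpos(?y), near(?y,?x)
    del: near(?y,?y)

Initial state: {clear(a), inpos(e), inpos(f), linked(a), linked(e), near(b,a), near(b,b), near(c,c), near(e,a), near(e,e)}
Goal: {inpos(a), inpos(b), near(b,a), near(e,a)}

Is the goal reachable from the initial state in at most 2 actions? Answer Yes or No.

1. tag(a,a)  →  {clear(a), inpos(e), inpos(f), linked(e), near(a,a), near(b,a), near(b,b), near(c,c), near(e,a), near(e,e)}
2. bind(f,a)  →  {clear(a), inpos(a), inpos(e), inpos(f), linked(e), near(a,f), near(b,a), near(b,b), near(c,c), near(e,a), near(e,e)}
3. bind(a,b)  →  {clear(a), inpos(a), inpos(b), inpos(e), inpos(f), linked(e), near(a,f), near(b,a), near(c,c), near(e,a), near(e,e)}
optimal plan length = 3; 3 > 2

No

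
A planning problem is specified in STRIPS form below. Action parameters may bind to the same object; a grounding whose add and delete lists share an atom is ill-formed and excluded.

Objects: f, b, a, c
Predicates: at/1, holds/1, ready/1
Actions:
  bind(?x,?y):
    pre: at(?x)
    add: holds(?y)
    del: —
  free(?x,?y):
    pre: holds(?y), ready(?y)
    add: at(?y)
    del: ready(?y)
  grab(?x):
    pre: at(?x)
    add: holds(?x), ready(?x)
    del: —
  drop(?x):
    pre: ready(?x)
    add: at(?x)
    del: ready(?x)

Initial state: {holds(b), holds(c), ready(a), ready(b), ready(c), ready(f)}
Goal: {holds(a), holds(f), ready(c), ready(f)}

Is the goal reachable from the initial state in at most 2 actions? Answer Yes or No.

No

1. free(f,b)  →  {at(b), holds(b), holds(c), ready(a), ready(c), ready(f)}
2. bind(b,f)  →  {at(b), holds(b), holds(c), holds(f), ready(a), ready(c), ready(f)}
3. bind(b,a)  →  {at(b), holds(a), holds(b), holds(c), holds(f), ready(a), ready(c), ready(f)}
optimal plan length = 3; 3 > 2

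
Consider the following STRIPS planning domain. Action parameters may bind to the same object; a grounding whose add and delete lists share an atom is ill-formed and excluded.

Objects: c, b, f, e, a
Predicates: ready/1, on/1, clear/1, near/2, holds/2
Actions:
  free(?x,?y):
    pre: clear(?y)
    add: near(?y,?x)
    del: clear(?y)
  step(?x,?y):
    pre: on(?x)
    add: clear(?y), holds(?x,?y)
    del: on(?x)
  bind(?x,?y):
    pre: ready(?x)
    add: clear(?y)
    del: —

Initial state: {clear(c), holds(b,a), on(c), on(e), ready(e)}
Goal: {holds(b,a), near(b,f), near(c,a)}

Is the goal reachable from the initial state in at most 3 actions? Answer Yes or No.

Yes

1. free(a,c)  →  {holds(b,a), near(c,a), on(c), on(e), ready(e)}
2. step(c,b)  →  {clear(b), holds(b,a), holds(c,b), near(c,a), on(e), ready(e)}
3. free(f,b)  →  {holds(b,a), holds(c,b), near(b,f), near(c,a), on(e), ready(e)}
optimal plan length = 3; 3 ≤ 3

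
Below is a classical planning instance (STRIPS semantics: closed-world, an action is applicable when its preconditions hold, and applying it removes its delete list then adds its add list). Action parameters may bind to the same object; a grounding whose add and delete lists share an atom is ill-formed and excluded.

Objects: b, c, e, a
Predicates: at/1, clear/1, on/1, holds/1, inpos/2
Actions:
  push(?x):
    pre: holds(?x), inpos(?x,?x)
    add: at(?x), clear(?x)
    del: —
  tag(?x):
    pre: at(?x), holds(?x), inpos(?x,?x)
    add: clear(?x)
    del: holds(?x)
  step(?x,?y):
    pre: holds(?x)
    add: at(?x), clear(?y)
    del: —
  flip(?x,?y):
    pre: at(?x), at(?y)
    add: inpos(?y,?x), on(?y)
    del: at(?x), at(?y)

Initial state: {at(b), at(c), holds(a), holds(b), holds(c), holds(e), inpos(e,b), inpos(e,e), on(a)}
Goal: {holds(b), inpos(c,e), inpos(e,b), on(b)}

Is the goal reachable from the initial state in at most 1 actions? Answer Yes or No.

No

1. push(e)  →  {at(b), at(c), at(e), clear(e), holds(a), holds(b), holds(c), holds(e), inpos(e,b), inpos(e,e), on(a)}
2. flip(b,b)  →  {at(c), at(e), clear(e), holds(a), holds(b), holds(c), holds(e), inpos(b,b), inpos(e,b), inpos(e,e), on(a), on(b)}
3. flip(e,c)  →  {clear(e), holds(a), holds(b), holds(c), holds(e), inpos(b,b), inpos(c,e), inpos(e,b), inpos(e,e), on(a), on(b), on(c)}
optimal plan length = 3; 3 > 1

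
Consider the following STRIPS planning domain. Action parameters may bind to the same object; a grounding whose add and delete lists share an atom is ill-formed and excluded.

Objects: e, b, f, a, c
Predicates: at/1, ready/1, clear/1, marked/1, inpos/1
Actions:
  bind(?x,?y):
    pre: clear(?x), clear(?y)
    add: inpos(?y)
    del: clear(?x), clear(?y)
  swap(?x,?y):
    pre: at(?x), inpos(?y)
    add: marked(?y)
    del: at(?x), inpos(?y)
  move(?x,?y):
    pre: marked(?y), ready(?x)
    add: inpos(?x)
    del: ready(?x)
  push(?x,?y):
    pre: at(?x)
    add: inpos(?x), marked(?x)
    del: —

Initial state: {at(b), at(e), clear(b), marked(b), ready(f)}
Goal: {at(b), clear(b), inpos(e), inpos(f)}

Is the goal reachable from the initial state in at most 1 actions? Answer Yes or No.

No

1. move(f,b)  →  {at(b), at(e), clear(b), inpos(f), marked(b)}
2. push(e,e)  →  {at(b), at(e), clear(b), inpos(e), inpos(f), marked(b), marked(e)}
optimal plan length = 2; 2 > 1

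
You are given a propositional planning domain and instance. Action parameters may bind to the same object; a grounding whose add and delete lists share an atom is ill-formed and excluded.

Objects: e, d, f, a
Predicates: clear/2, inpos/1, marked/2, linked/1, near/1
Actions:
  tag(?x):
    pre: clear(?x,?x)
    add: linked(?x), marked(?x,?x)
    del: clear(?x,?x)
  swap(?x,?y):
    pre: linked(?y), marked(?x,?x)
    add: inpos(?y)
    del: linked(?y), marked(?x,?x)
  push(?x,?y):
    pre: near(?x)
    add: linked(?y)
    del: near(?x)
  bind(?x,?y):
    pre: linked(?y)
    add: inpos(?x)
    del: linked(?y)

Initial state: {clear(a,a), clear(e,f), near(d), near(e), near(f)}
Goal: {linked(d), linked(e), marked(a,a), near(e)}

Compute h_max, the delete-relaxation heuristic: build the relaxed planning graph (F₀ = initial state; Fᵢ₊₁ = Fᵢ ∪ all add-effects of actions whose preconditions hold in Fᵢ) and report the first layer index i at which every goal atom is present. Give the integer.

F0 = init (5 atoms)
F1 = F0 ∪ {linked(a), linked(d), linked(e), linked(f), marked(a,a)}  (10 atoms)
goal ⊆ F1  ⇒  h_max = 1

1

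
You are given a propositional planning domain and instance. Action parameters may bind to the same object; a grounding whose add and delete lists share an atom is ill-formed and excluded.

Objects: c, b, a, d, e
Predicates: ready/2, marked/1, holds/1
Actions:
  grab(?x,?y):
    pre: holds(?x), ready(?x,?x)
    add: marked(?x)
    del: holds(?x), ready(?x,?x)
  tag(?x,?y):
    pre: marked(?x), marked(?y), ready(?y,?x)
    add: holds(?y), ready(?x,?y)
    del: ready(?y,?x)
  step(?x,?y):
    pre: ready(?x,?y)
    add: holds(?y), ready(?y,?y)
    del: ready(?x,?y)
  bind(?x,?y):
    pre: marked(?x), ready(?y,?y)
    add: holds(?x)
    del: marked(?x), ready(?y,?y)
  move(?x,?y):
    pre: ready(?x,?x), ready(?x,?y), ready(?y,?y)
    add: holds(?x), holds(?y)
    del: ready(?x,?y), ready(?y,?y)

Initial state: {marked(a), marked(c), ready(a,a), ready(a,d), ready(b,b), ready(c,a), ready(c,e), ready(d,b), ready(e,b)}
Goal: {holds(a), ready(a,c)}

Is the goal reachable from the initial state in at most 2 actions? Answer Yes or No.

1. tag(a,c)  →  {holds(c), marked(a), marked(c), ready(a,a), ready(a,c), ready(a,d), ready(b,b), ready(c,e), ready(d,b), ready(e,b)}
2. bind(a,b)  →  {holds(a), holds(c), marked(c), ready(a,a), ready(a,c), ready(a,d), ready(c,e), ready(d,b), ready(e,b)}
optimal plan length = 2; 2 ≤ 2

Yes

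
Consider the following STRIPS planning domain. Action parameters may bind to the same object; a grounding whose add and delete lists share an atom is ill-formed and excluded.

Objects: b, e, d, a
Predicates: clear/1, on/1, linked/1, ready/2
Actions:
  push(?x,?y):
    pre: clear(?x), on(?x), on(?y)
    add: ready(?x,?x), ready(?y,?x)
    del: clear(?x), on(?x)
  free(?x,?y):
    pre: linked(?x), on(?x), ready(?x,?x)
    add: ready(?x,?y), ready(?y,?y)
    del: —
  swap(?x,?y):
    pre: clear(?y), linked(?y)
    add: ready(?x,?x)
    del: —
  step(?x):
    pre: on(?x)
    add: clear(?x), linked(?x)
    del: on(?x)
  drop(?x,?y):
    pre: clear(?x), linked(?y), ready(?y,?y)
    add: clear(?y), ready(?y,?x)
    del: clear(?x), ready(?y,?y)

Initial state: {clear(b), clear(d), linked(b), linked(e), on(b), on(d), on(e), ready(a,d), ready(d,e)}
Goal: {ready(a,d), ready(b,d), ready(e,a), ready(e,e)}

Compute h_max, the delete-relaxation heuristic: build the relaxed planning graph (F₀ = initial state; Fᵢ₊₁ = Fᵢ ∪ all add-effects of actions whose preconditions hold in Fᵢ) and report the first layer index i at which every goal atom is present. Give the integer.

2

F0 = init (9 atoms)
F1 = F0 ∪ {clear(e), linked(d), ready(a,a), ready(b,b), ready(b,d), ready(d,b), ready(d,d), ready(e,b), ready(e,d), ready(e,e)}  (19 atoms)
F2 = F1 ∪ {ready(b,a), ready(b,e), ready(d,a), ready(e,a)}  (23 atoms)
goal ⊆ F2  ⇒  h_max = 2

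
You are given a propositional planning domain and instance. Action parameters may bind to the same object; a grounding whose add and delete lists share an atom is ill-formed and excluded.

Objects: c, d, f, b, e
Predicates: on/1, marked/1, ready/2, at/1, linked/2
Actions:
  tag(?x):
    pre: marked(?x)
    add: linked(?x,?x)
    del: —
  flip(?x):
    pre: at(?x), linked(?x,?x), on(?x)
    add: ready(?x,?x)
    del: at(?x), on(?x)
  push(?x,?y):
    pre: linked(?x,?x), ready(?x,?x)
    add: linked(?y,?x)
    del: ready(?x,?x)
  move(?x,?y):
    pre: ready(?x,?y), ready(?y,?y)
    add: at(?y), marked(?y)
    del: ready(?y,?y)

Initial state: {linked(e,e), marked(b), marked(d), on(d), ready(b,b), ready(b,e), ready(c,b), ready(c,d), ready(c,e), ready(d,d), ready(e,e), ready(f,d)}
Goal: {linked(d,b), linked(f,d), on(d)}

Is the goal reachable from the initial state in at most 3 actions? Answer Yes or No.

1. tag(d)  →  {linked(d,d), linked(e,e), marked(b), marked(d), on(d), ready(b,b), ready(b,e), ready(c,b), ready(c,d), ready(c,e), ready(d,d), ready(e,e), ready(f,d)}
2. tag(b)  →  {linked(b,b), linked(d,d), linked(e,e), marked(b), marked(d), on(d), ready(b,b), ready(b,e), ready(c,b), ready(c,d), ready(c,e), ready(d,d), ready(e,e), ready(f,d)}
3. push(d,f)  →  {linked(b,b), linked(d,d), linked(e,e), linked(f,d), marked(b), marked(d), on(d), ready(b,b), ready(b,e), ready(c,b), ready(c,d), ready(c,e), ready(e,e), ready(f,d)}
4. push(b,d)  →  {linked(b,b), linked(d,b), linked(d,d), linked(e,e), linked(f,d), marked(b), marked(d), on(d), ready(b,e), ready(c,b), ready(c,d), ready(c,e), ready(e,e), ready(f,d)}
optimal plan length = 4; 4 > 3

No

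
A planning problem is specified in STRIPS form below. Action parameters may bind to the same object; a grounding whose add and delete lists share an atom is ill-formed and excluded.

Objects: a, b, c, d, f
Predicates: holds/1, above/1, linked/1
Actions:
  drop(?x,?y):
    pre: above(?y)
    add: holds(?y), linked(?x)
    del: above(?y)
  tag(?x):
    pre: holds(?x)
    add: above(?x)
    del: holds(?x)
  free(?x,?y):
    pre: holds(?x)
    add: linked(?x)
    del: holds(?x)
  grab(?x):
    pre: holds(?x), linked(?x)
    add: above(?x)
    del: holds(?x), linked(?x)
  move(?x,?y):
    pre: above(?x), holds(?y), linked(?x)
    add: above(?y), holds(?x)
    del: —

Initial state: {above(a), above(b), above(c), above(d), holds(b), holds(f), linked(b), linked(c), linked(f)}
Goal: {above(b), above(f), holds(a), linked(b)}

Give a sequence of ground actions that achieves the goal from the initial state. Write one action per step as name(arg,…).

1. drop(a,a)  →  {above(b), above(c), above(d), holds(a), holds(b), holds(f), linked(a), linked(b), linked(c), linked(f)}
2. tag(f)  →  {above(b), above(c), above(d), above(f), holds(a), holds(b), linked(a), linked(b), linked(c), linked(f)}

drop(a,a); tag(f)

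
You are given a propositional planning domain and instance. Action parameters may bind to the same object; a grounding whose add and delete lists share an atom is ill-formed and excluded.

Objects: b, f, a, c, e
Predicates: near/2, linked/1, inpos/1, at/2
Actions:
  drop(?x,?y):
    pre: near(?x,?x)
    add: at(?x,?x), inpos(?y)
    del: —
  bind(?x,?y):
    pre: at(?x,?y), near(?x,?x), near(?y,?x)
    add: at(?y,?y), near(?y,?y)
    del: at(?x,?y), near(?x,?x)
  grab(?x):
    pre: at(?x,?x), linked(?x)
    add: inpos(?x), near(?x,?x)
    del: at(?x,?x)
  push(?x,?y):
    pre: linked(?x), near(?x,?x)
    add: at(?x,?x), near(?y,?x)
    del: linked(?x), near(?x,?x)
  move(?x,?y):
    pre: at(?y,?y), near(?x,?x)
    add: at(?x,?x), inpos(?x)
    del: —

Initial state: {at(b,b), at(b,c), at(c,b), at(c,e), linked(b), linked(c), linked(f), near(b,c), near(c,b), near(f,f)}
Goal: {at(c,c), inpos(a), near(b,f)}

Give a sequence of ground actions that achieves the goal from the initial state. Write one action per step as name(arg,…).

drop(f,a); grab(b); bind(b,c); push(f,b)

1. drop(f,a)  →  {at(b,b), at(b,c), at(c,b), at(c,e), at(f,f), inpos(a), linked(b), linked(c), linked(f), near(b,c), near(c,b), near(f,f)}
2. grab(b)  →  {at(b,c), at(c,b), at(c,e), at(f,f), inpos(a), inpos(b), linked(b), linked(c), linked(f), near(b,b), near(b,c), near(c,b), near(f,f)}
3. bind(b,c)  →  {at(c,b), at(c,c), at(c,e), at(f,f), inpos(a), inpos(b), linked(b), linked(c), linked(f), near(b,c), near(c,b), near(c,c), near(f,f)}
4. push(f,b)  →  {at(c,b), at(c,c), at(c,e), at(f,f), inpos(a), inpos(b), linked(b), linked(c), near(b,c), near(b,f), near(c,b), near(c,c)}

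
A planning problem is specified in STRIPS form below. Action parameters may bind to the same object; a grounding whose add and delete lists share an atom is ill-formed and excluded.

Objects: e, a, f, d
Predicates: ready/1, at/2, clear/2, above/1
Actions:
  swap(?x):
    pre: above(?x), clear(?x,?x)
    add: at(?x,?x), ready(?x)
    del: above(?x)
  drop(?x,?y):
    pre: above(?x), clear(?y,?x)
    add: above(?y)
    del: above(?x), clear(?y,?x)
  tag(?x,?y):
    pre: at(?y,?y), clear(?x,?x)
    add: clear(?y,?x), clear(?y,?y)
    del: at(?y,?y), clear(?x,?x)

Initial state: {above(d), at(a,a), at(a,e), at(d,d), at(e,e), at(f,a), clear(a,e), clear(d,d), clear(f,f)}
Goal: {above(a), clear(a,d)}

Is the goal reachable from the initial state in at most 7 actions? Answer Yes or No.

1. tag(d,e)  →  {above(d), at(a,a), at(a,e), at(d,d), at(f,a), clear(a,e), clear(e,d), clear(e,e), clear(f,f)}
2. drop(d,e)  →  {above(e), at(a,a), at(a,e), at(d,d), at(f,a), clear(a,e), clear(e,e), clear(f,f)}
3. drop(e,a)  →  {above(a), at(a,a), at(a,e), at(d,d), at(f,a), clear(e,e), clear(f,f)}
4. tag(e,d)  →  {above(a), at(a,a), at(a,e), at(f,a), clear(d,d), clear(d,e), clear(f,f)}
5. tag(d,a)  →  {above(a), at(a,e), at(f,a), clear(a,a), clear(a,d), clear(d,e), clear(f,f)}
optimal plan length = 5; 5 ≤ 7

Yes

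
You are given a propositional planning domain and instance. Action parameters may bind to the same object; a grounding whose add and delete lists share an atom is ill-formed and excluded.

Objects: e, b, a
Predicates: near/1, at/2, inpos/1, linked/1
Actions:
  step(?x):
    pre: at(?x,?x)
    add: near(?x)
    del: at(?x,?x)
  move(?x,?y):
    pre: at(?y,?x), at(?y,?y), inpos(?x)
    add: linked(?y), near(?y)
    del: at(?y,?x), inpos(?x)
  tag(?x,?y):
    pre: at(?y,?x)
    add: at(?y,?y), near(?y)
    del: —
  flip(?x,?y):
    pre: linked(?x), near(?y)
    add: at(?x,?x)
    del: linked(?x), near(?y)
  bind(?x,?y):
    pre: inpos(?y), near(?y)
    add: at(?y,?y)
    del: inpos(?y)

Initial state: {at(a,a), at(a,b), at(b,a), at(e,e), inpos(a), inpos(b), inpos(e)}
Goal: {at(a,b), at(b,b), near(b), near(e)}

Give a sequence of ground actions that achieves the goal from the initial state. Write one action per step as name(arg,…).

1. step(e)  →  {at(a,a), at(a,b), at(b,a), inpos(a), inpos(b), inpos(e), near(e)}
2. tag(a,b)  →  {at(a,a), at(a,b), at(b,a), at(b,b), inpos(a), inpos(b), inpos(e), near(b), near(e)}

step(e); tag(a,b)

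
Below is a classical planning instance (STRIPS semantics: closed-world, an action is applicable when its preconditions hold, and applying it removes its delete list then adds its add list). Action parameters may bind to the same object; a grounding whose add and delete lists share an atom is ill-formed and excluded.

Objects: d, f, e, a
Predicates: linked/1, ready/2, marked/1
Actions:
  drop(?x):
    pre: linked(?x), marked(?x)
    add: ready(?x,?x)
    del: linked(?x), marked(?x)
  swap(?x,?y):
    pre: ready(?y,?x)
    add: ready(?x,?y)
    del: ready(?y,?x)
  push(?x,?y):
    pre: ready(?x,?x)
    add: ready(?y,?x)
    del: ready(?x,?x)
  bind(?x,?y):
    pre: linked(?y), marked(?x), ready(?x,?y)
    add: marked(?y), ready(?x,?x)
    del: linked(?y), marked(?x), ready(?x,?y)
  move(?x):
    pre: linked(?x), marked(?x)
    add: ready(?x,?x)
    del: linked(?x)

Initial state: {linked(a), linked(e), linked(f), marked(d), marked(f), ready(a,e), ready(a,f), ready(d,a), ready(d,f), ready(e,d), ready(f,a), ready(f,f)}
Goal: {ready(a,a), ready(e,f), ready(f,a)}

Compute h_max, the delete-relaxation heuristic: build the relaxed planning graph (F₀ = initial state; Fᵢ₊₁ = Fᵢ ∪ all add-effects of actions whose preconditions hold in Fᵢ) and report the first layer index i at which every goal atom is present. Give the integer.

2

F0 = init (12 atoms)
F1 = F0 ∪ {marked(a), ready(a,d), ready(d,d), ready(d,e), ready(e,a), ready(e,f), ready(f,d)}  (19 atoms)
F2 = F1 ∪ {marked(e), ready(a,a), ready(f,e)}  (22 atoms)
goal ⊆ F2  ⇒  h_max = 2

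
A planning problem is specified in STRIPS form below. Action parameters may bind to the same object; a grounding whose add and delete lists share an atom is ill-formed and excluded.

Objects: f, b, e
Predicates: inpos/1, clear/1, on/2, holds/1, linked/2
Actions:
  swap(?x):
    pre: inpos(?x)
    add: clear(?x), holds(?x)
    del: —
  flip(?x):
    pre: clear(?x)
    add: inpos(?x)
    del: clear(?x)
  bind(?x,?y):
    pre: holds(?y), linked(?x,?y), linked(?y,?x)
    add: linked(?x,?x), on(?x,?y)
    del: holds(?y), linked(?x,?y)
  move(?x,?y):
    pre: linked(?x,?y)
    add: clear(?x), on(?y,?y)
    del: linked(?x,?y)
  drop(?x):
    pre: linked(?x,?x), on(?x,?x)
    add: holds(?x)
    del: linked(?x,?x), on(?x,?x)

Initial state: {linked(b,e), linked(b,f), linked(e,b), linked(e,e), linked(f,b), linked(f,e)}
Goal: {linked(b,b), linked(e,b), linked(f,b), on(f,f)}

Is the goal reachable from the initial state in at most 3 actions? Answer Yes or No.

No

1. move(f,e)  →  {clear(f), linked(b,e), linked(b,f), linked(e,b), linked(e,e), linked(f,b), on(e,e)}
2. move(b,f)  →  {clear(b), clear(f), linked(b,e), linked(e,b), linked(e,e), linked(f,b), on(e,e), on(f,f)}
3. drop(e)  →  {clear(b), clear(f), holds(e), linked(b,e), linked(e,b), linked(f,b), on(f,f)}
4. bind(b,e)  →  {clear(b), clear(f), linked(b,b), linked(e,b), linked(f,b), on(b,e), on(f,f)}
optimal plan length = 4; 4 > 3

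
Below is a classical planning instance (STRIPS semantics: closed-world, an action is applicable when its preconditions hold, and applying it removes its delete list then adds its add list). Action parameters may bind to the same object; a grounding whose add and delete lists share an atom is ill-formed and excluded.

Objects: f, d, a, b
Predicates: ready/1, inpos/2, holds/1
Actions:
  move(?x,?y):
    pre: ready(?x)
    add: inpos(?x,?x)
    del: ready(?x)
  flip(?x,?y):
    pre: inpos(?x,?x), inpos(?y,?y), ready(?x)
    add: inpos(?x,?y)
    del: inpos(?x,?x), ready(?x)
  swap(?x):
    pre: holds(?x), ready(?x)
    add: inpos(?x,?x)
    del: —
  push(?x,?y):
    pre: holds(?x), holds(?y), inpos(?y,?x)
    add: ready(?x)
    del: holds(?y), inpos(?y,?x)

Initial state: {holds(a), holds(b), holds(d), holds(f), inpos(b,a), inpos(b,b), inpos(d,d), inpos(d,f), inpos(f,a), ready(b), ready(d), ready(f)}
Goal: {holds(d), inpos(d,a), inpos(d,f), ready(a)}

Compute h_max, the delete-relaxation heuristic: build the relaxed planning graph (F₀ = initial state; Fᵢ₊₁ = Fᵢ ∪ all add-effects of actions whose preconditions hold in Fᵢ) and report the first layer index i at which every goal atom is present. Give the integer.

3

F0 = init (12 atoms)
F1 = F0 ∪ {inpos(b,d), inpos(d,b), inpos(f,f), ready(a)}  (16 atoms)
F2 = F1 ∪ {inpos(a,a), inpos(b,f), inpos(f,b), inpos(f,d)}  (20 atoms)
F3 = F2 ∪ {inpos(a,b), inpos(a,d), inpos(a,f), inpos(d,a)}  (24 atoms)
goal ⊆ F3  ⇒  h_max = 3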